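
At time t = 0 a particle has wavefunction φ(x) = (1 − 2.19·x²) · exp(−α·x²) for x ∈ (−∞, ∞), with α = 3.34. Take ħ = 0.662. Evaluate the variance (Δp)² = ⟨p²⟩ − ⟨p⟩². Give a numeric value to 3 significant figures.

Compute ⟨p⟩ and ⟨p²⟩ separately; (Δp)² = ⟨p²⟩ − ⟨p⟩².
Expand each integrand as polynomial × e^(−2αx²) and use ∫x^(2j)·e^(−2αx²) dx = (2j−1)!!/(4α)^j · √(π/(2α)), odd powers → 0; here √(π/(2α)) = 0.68578. Differentiate with the product rule, d/dx e^(−αx²) = −2αx·e^(−αx²).
Normalization: ∫|φ|² dx = 0.51623.
⟨p⟩ = 0.0000 and ⟨p²⟩ = 2.9477.
(Δp)² = 2.9477 − (0.0000)² = 2.9477.

2.95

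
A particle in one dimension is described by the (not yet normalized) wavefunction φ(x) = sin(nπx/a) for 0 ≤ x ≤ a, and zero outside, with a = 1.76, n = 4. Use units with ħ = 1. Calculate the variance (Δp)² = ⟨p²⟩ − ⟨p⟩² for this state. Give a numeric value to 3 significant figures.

51.0

Compute ⟨p⟩ and ⟨p²⟩ separately; (Δp)² = ⟨p²⟩ − ⟨p⟩².
d/dx sin(nπx/a) = (nπ/a)·cos(nπx/a) and d²/dx² sin(nπx/a) = −(nπ/a)²·sin(nπx/a); on 0 ≤ x ≤ a, ∫sin²(nπx/a) dx = a/2 and ∫sin(nπx/a)·cos(nπx/a) dx = 0.
Normalization: ∫|φ|² dx = 0.88000.
⟨p⟩ = 0.0000 and ⟨p²⟩ = 50.979.
(Δp)² = 50.979 − (0.0000)² = 50.979.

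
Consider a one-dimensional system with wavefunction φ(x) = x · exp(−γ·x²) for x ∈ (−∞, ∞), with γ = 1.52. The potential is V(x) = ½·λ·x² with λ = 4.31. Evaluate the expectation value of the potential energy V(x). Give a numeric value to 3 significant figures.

1.06

⟨V⟩ = ∫ V(x)·|φ|² dx / ∫|φ|² dx.
Expand each integrand as polynomial × e^(−2γx²) and use ∫x^(2j)·e^(−2γx²) dx = (2j−1)!!/(4γ)^j · √(π/(2γ)), odd powers → 0; here √(π/(2γ)) = 1.0166.
State is unnormalized: ∫|φ|² dx = 0.16720, and ∫φ*·V(x)·φ dx = 0.17779, so ⟨V⟩ = 0.17779 / 0.16720.
⟨V⟩ = 1.0633.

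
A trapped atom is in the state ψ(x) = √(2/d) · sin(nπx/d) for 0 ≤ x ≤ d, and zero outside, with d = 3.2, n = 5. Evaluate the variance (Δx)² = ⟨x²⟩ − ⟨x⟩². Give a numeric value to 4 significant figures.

Compute ⟨x⟩ and ⟨x²⟩ separately, then (Δx)² = ⟨x²⟩ − ⟨x⟩².
With sin²θ = (1 − cos2θ)/2 on 0 ≤ x ≤ d: ∫sin²(nπx/d) dx = d/2, ∫x·sin²(nπx/d) dx = d²/4, ∫x²·sin²(nπx/d) dx = d³·(1/6 − 1/(4n²π²)); higher powers xᵏ the same way, integrating xᵏ·cos(2nπx/d) by parts.
⟨x⟩ = 1.6000 and ⟨x²⟩ = 3.3926.
(Δx)² = 3.3926 − (1.6000)² = 0.83258.

0.8326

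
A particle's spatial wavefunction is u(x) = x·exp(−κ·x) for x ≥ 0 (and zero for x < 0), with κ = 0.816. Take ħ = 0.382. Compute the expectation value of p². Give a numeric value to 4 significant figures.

p² u = −ħ² d²u/dx²; ⟨p²⟩ = −ħ² ∫ u*·u'' dx / ∫|u|² dx.
Differentiate x·exp(−κ·x) with the product rule; every integrand then reduces to terms xʲ·e^(−2κx) on [0, ∞), with ∫₀^∞ xʲ·e^(−2κx) dx = j!/(2κ)^(j+1).
State is unnormalized: ∫|u|² dx = 0.46012, and ∫u*·(−ħ² u'') dx = 0.044707, so ⟨p²⟩ = 0.044707 / 0.46012.
⟨p²⟩ = 0.097164.

0.09716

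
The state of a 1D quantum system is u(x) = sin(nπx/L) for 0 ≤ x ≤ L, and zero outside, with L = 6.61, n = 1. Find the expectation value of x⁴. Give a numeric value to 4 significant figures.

⟨x⁴⟩ = ∫ x⁴·|u|² dx / ∫|u|² dx (integrals over the domain).
With sin²θ = (1 − cos2θ)/2 on 0 ≤ x ≤ L: ∫sin²(nπx/L) dx = L/2, ∫x·sin²(nπx/L) dx = L²/4, ∫x²·sin²(nπx/L) dx = L³·(1/6 − 1/(4n²π²)); higher powers xᵏ the same way, integrating xᵏ·cos(2nπx/L) by parts.
State is unnormalized: ∫|u|² dx = 3.3050, and ∫u*·x⁴·u dx = 719.74, so ⟨x⁴⟩ = 719.74 / 3.3050.
⟨x⁴⟩ = 217.77.

217.8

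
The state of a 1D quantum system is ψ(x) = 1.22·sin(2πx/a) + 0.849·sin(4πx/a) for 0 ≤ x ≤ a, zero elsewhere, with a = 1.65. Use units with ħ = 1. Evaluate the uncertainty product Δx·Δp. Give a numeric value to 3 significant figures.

3.01

Δx = √(⟨x²⟩−⟨x⟩²), Δp = √(⟨p²⟩−⟨p⟩²).
On 0 ≤ x ≤ a (j ≠ l): ∫sin²(jπx/a) dx = a/2, ∫sin(jπx/a)·sin(lπx/a) dx = 0; diagonal moments ∫x·sin²(jπx/a) dx = a²/4, ∫x²·sin²(jπx/a) dx = a³·(1/6 − 1/(4j²π²)); cross terms ∫x·sin(jπx/a)·sin(lπx/a) dx = 0 for j + l even and −4jla²/(π²(j² − l²)²) for j + l odd, ∫x²·sin(jπx/a)·sin(lπx/a) dx = (−1)^(j+l)·4jla³/(π²(j² − l²)²); higher powers the same way via product-to-sum and parts. d²/dx² sin(jπx/a) = −(jπ/a)²·sin(jπx/a); on 0 ≤ x ≤ a, ∫sin²(jπx/a) dx = a/2 and ∫sin(jπx/a)·sin(lπx/a) dx = 0 for j ≠ l, so only diagonal terms survive in ∫|ψ|² and ∫ψ·ψ″; ∫ψ·ψ′ dx = [ψ²/2] between the walls = 0.
Normalization: ∫|ψ|² dx = 1.8226.
⟨x⟩ = 0.82500, ⟨x²⟩ = 0.99642 ⇒ Δx = 0.56195.
⟨p⟩ = 0.0000, ⟨p²⟩ = 28.694 ⇒ Δp = 5.3567.
Δx·Δp = 3.0102.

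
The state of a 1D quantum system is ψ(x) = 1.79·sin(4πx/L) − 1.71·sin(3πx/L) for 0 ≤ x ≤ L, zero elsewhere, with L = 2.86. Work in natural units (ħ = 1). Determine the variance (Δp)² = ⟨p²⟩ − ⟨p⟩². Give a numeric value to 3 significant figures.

15.3

Compute ⟨p⟩ and ⟨p²⟩ separately; (Δp)² = ⟨p²⟩ − ⟨p⟩².
d²/dx² sin(jπx/L) = −(jπ/L)²·sin(jπx/L); on 0 ≤ x ≤ L, ∫sin²(jπx/L) dx = L/2 and ∫sin(jπx/L)·sin(lπx/L) dx = 0 for j ≠ l, so only diagonal terms survive in ∫|ψ|² and ∫ψ·ψ″; ∫ψ·ψ′ dx = [ψ²/2] between the walls = 0.
Normalization: ∫|ψ|² dx = 8.7633.
⟨p⟩ = 0.0000 and ⟨p²⟩ = 15.276.
(Δp)² = 15.276 − (0.0000)² = 15.276.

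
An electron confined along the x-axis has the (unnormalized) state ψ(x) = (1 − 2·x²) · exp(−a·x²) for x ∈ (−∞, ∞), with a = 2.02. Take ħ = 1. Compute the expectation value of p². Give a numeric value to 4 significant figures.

p² ψ = −ħ² d²ψ/dx²; ⟨p²⟩ = −ħ² ∫ ψ*·ψ'' dx / ∫|ψ|² dx.
Expand each integrand as polynomial × e^(−2ax²) and use ∫x^(2j)·e^(−2ax²) dx = (2j−1)!!/(4a)^j · √(π/(2a)), odd powers → 0; here √(π/(2a)) = 0.88183. Differentiate with the product rule, d/dx e^(−ax²) = −2ax·e^(−ax²).
State is unnormalized: ∫|ψ|² dx = 0.60736, and ∫ψ*·(−ħ² ψ'') dx = 3.4271, so ⟨p²⟩ = 3.4271 / 0.60736.
⟨p²⟩ = 5.6425.

5.643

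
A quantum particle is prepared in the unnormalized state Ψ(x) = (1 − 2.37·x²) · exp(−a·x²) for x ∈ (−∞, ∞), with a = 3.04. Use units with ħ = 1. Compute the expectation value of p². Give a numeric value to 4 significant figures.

6.951

p² Ψ = −ħ² d²Ψ/dx²; ⟨p²⟩ = −ħ² ∫ Ψ*·Ψ'' dx / ∫|Ψ|² dx.
Expand each integrand as polynomial × e^(−2ax²) and use ∫x^(2j)·e^(−2ax²) dx = (2j−1)!!/(4a)^j · √(π/(2a)), odd powers → 0; here √(π/(2a)) = 0.71882. Differentiate with the product rule, d/dx e^(−ax²) = −2ax·e^(−ax²).
State is unnormalized: ∫|Ψ|² dx = 0.52054, and ∫Ψ*·(−ħ² Ψ'') dx = 3.6181, so ⟨p²⟩ = 3.6181 / 0.52054.
⟨p²⟩ = 6.9506.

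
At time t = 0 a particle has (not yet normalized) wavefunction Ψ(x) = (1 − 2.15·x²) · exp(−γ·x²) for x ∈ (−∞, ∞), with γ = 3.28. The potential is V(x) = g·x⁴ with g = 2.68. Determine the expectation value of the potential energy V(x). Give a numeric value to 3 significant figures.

⟨V⟩ = ∫ V(x)·|Ψ|² dx / ∫|Ψ|² dx.
Expand each integrand as polynomial × e^(−2γx²) and use ∫x^(2j)·e^(−2γx²) dx = (2j−1)!!/(4γ)^j · √(π/(2γ)), odd powers → 0; here √(π/(2γ)) = 0.69203.
State is unnormalized: ∫|Ψ|² dx = 0.52097, and ∫Ψ*·V(x)·Ψ dx = 0.0097347, so ⟨V⟩ = 0.0097347 / 0.52097.
⟨V⟩ = 0.018686.

0.0187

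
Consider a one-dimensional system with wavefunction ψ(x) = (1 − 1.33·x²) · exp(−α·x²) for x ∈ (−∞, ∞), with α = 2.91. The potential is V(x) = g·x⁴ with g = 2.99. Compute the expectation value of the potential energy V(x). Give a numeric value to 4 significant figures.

0.02567

⟨V⟩ = ∫ V(x)·|ψ|² dx / ∫|ψ|² dx.
Expand each integrand as polynomial × e^(−2αx²) and use ∫x^(2j)·e^(−2αx²) dx = (2j−1)!!/(4α)^j · √(π/(2α)), odd powers → 0; here √(π/(2α)) = 0.73471.
State is unnormalized: ∫|ψ|² dx = 0.59559, and ∫ψ*·V(x)·ψ dx = 0.015289, so ⟨V⟩ = 0.015289 / 0.59559.
⟨V⟩ = 0.025671.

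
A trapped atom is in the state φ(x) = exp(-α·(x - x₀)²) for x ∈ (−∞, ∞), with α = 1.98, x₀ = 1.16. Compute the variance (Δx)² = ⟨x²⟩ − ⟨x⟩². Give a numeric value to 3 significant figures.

0.126

Compute ⟨x⟩ and ⟨x²⟩ separately, then (Δx)² = ⟨x²⟩ − ⟨x⟩².
Gaussian moments (u = x − x₀): ∫u^(2j)·e^(−2αu²) du = (2j−1)!!/(4α)^j · √(π/(2α)), odd powers integrate to 0; here √(π/(2α)) = 0.89069.
Normalization: ∫|φ|² dx = 0.89069.
⟨x⟩ = 1.1600 and ⟨x²⟩ = 1.4719.
(Δx)² = 1.4719 − (1.1600)² = 0.12626.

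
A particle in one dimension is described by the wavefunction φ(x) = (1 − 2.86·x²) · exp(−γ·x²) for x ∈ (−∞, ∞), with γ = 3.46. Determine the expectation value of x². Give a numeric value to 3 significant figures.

⟨x²⟩ = ∫ x²·|φ|² dx / ∫|φ|² dx (integrals over the domain).
Expand each integrand as polynomial × e^(−2γx²) and use ∫x^(2j)·e^(−2γx²) dx = (2j−1)!!/(4γ)^j · √(π/(2γ)), odd powers → 0; here √(π/(2γ)) = 0.67379.
State is unnormalized: ∫|φ|² dx = 0.48163, and ∫φ*·x²·φ dx = 0.019506, so ⟨x²⟩ = 0.019506 / 0.48163.
⟨x²⟩ = 0.040499.

0.0405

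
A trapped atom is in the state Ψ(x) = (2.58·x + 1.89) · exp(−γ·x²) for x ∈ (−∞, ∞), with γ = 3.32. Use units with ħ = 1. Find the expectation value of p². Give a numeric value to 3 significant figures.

4.14

p² Ψ = −ħ² d²Ψ/dx²; ⟨p²⟩ = −ħ² ∫ Ψ*·Ψ'' dx / ∫|Ψ|² dx.
Expand each integrand as polynomial × e^(−2γx²) and use ∫x^(2j)·e^(−2γx²) dx = (2j−1)!!/(4γ)^j · √(π/(2γ)), odd powers → 0; here √(π/(2γ)) = 0.68785. Differentiate with the product rule, d/dx e^(−γx²) = −2γx·e^(−γx²).
State is unnormalized: ∫|Ψ|² dx = 2.8018, and ∫Ψ*·(−ħ² Ψ'') dx = 11.591, so ⟨p²⟩ = 11.591 / 2.8018.
⟨p²⟩ = 4.1371.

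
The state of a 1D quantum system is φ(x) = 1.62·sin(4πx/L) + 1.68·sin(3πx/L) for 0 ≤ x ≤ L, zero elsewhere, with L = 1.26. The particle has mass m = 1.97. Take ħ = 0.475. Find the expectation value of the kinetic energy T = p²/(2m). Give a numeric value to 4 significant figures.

4.405

T = −(ħ²/2m) d²/dx², so ⟨T⟩ = −(ħ²/2m) ∫ φ*·φ'' dx / ∫|φ|² dx; with m = 1.97.
d²/dx² sin(jπx/L) = −(jπ/L)²·sin(jπx/L); on 0 ≤ x ≤ L, ∫sin²(jπx/L) dx = L/2 and ∫sin(jπx/L)·sin(lπx/L) dx = 0 for j ≠ l, so only diagonal terms survive in ∫|φ|² and ∫φ·φ″; ∫φ·φ′ dx = [φ²/2] between the walls = 0.
State is unnormalized: ∫|φ|² dx = 3.4315, and ∫φ*·(−ħ²/2m · φ'') dx = 15.115, so ⟨T⟩ = 15.115 / 3.4315.
⟨T⟩ = 4.4047.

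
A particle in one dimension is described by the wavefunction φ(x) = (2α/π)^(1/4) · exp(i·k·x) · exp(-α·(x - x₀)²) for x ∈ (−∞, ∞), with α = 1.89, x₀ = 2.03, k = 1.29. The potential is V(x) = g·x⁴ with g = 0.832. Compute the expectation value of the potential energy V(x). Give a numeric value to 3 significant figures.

16.9

⟨V⟩ = ∫ V(x)·|φ|² dx.
Gaussian moments (u = x − x₀): ∫u^(2j)·e^(−2αu²) du = (2j−1)!!/(4α)^j · √(π/(2α)), odd powers integrate to 0; here √(π/(2α)) = 0.91165.
⟨V⟩ = 16.894.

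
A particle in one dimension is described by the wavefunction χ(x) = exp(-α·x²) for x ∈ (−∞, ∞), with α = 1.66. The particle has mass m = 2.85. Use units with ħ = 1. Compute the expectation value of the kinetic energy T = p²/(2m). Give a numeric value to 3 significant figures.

T = −(ħ²/2m) d²/dx², so ⟨T⟩ = −(ħ²/2m) ∫ χ*·χ'' dx / ∫|χ|² dx; with m = 2.85.
Gaussian moments: ∫x^(2j)·e^(−2αx²) dx = (2j−1)!!/(4α)^j · √(π/(2α)), odd powers integrate to 0; here √(π/(2α)) = 0.97276. Derivatives: d/dx e^(−αx²) = −2αx·e^(−αx²), d²/dx² e^(−αx²) = (4α²x² − 2α)·e^(−αx²).
State is unnormalized: ∫|χ|² dx = 0.97276, and ∫χ*·(−ħ²/2m · χ'') dx = 0.28330, so ⟨T⟩ = 0.28330 / 0.97276.
⟨T⟩ = 0.29123.

0.291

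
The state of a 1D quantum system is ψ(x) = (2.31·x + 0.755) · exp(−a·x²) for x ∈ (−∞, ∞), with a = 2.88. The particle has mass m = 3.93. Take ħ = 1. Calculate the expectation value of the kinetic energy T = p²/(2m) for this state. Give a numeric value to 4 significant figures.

0.6949

T = −(ħ²/2m) d²/dx², so ⟨T⟩ = −(ħ²/2m) ∫ ψ*·ψ'' dx / ∫|ψ|² dx; with m = 3.93.
Expand each integrand as polynomial × e^(−2ax²) and use ∫x^(2j)·e^(−2ax²) dx = (2j−1)!!/(4a)^j · √(π/(2a)), odd powers → 0; here √(π/(2a)) = 0.73852. Differentiate with the product rule, d/dx e^(−ax²) = −2ax·e^(−ax²).
State is unnormalized: ∫|ψ|² dx = 0.76306, and ∫ψ*·(−ħ²/2m · ψ'') dx = 0.53028, so ⟨T⟩ = 0.53028 / 0.76306.
⟨T⟩ = 0.69494.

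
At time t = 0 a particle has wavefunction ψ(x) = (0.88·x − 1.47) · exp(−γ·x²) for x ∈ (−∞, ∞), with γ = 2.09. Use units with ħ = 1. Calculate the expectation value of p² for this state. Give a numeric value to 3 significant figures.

p² ψ = −ħ² d²ψ/dx²; ⟨p²⟩ = −ħ² ∫ ψ*·ψ'' dx / ∫|ψ|² dx.
Expand each integrand as polynomial × e^(−2γx²) and use ∫x^(2j)·e^(−2γx²) dx = (2j−1)!!/(4γ)^j · √(π/(2γ)), odd powers → 0; here √(π/(2γ)) = 0.86694. Differentiate with the product rule, d/dx e^(−γx²) = −2γx·e^(−γx²).
State is unnormalized: ∫|ψ|² dx = 1.9537, and ∫ψ*·(−ħ² ψ'') dx = 4.4188, so ⟨p²⟩ = 4.4188 / 1.9537.
⟨p²⟩ = 2.2618.

2.26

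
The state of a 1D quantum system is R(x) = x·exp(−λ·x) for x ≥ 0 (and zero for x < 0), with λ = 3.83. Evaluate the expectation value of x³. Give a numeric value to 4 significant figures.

0.1335

⟨x³⟩ = ∫ x³·|R|² dx / ∫|R|² dx (integrals over the domain).
Every integrand reduces to terms xʲ·e^(−2λx) on [0, ∞); use ∫₀^∞ xʲ·e^(−2λx) dx = j!/(2λ)^(j+1).
State is unnormalized: ∫|R|² dx = 0.0044498, and ∫R*·x³·R dx = 0.00059403, so ⟨x³⟩ = 0.00059403 / 0.0044498.
⟨x³⟩ = 0.13349.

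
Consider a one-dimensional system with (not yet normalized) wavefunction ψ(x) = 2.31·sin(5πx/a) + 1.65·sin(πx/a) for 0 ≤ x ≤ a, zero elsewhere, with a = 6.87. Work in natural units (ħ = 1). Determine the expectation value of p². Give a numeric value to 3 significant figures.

p² ψ = −ħ² d²ψ/dx²; ⟨p²⟩ = −ħ² ∫ ψ*·ψ'' dx / ∫|ψ|² dx.
d²/dx² sin(jπx/a) = −(jπ/a)²·sin(jπx/a); on 0 ≤ x ≤ a, ∫sin²(jπx/a) dx = a/2 and ∫sin(jπx/a)·sin(lπx/a) dx = 0 for j ≠ l, so only diagonal terms survive in ∫|ψ|² and ∫ψ·ψ″; ∫ψ·ψ′ dx = [ψ²/2] between the walls = 0.
State is unnormalized: ∫|ψ|² dx = 27.681, and ∫ψ*·(−ħ² ψ'') dx = 97.780, so ⟨p²⟩ = 97.780 / 27.681.
⟨p²⟩ = 3.5324.

3.53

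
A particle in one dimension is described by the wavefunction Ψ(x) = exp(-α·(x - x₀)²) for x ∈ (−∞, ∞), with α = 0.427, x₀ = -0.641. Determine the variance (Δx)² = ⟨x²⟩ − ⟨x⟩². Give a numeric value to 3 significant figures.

Compute ⟨x⟩ and ⟨x²⟩ separately, then (Δx)² = ⟨x²⟩ − ⟨x⟩².
Gaussian moments (u = x − x₀): ∫u^(2j)·e^(−2αu²) du = (2j−1)!!/(4α)^j · √(π/(2α)), odd powers integrate to 0; here √(π/(2α)) = 1.9180.
Normalization: ∫|Ψ|² dx = 1.9180.
⟨x⟩ = -0.64100 and ⟨x²⟩ = 0.99636.
(Δx)² = 0.99636 − (-0.64100)² = 0.58548.

0.585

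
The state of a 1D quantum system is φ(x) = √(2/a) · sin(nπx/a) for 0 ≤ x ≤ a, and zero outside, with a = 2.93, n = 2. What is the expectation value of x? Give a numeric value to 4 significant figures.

1.465

⟨x⟩ = ∫ x·|φ|² dx (integrals over the domain).
With sin²θ = (1 − cos2θ)/2 on 0 ≤ x ≤ a: ∫sin²(nπx/a) dx = a/2, ∫x·sin²(nπx/a) dx = a²/4, ∫x²·sin²(nπx/a) dx = a³·(1/6 − 1/(4n²π²)); higher powers xᵏ the same way, integrating xᵏ·cos(2nπx/a) by parts.
⟨x⟩ = 1.4650.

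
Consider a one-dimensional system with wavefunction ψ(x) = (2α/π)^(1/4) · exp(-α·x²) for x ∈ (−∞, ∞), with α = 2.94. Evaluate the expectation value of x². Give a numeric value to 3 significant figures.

⟨x²⟩ = ∫ x²·|ψ|² dx (integrals over the domain).
Gaussian moments: ∫x^(2j)·e^(−2αx²) dx = (2j−1)!!/(4α)^j · √(π/(2α)), odd powers integrate to 0; here √(π/(2α)) = 0.73095.
⟨x²⟩ = 0.085034.

0.0850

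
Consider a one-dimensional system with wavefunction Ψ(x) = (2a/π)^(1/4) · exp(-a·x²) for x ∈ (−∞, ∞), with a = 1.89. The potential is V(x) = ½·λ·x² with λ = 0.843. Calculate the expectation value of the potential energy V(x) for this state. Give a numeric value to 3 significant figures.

⟨V⟩ = ∫ V(x)·|Ψ|² dx.
Gaussian moments: ∫x^(2j)·e^(−2ax²) dx = (2j−1)!!/(4a)^j · √(π/(2a)), odd powers integrate to 0; here √(π/(2a)) = 0.91165.
⟨V⟩ = 0.055754.

0.0558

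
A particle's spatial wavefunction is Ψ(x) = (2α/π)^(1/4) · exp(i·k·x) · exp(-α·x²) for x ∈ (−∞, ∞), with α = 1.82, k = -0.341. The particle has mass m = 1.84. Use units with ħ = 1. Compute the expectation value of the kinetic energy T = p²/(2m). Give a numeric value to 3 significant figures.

T = −(ħ²/2m) d²/dx², so ⟨T⟩ = −(ħ²/2m) ∫ Ψ*·Ψ'' dx; with m = 1.84.
Gaussian moments: ∫x^(2j)·e^(−2αx²) dx = (2j−1)!!/(4α)^j · √(π/(2α)), odd powers integrate to 0; here √(π/(2α)) = 0.92902. Derivatives: Ψ′ = (ik − 2αx)·Ψ, Ψ″ = ((ik − 2αx)² − 2α)·Ψ; the odd-in-x pieces drop out.
⟨T⟩ = 0.52616.

0.526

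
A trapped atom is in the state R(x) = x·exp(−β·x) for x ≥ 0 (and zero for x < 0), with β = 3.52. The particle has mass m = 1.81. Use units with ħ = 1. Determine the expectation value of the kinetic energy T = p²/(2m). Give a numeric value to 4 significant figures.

3.423

T = −(ħ²/2m) d²/dx², so ⟨T⟩ = −(ħ²/2m) ∫ R*·R'' dx / ∫|R|² dx; with m = 1.81.
Differentiate x·exp(−β·x) with the product rule; every integrand then reduces to terms xʲ·e^(−2βx) on [0, ∞), with ∫₀^∞ xʲ·e^(−2βx) dx = j!/(2β)^(j+1).
State is unnormalized: ∫|R|² dx = 0.0057321, and ∫R*·(−ħ²/2m · R'') dx = 0.019620, so ⟨T⟩ = 0.019620 / 0.0057321.
⟨T⟩ = 3.4228.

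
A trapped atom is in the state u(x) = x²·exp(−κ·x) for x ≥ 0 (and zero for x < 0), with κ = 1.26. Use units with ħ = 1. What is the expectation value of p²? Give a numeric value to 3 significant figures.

p² u = −ħ² d²u/dx²; ⟨p²⟩ = −ħ² ∫ u*·u'' dx / ∫|u|² dx.
Differentiate x²·exp(−κ·x) with the product rule; every integrand then reduces to terms xʲ·e^(−2κx) on [0, ∞), with ∫₀^∞ xʲ·e^(−2κx) dx = j!/(2κ)^(j+1).
State is unnormalized: ∫|u|² dx = 0.23616, and ∫u*·(−ħ² u'') dx = 0.12498, so ⟨p²⟩ = 0.12498 / 0.23616.
⟨p²⟩ = 0.52920.

0.529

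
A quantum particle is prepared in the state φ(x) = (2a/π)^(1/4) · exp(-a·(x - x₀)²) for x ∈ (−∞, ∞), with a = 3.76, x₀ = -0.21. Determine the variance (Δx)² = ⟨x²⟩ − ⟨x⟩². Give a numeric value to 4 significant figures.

Compute ⟨x⟩ and ⟨x²⟩ separately, then (Δx)² = ⟨x²⟩ − ⟨x⟩².
Gaussian moments (u = x − x₀): ∫u^(2j)·e^(−2au²) du = (2j−1)!!/(4a)^j · √(π/(2a)), odd powers integrate to 0; here √(π/(2a)) = 0.64635.
⟨x⟩ = -0.21000 and ⟨x²⟩ = 0.11059.
(Δx)² = 0.11059 − (-0.21000)² = 0.066489.

0.06649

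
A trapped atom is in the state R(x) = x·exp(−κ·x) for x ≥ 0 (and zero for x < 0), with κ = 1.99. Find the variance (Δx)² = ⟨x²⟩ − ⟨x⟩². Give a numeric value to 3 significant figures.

Compute ⟨x⟩ and ⟨x²⟩ separately, then (Δx)² = ⟨x²⟩ − ⟨x⟩².
Every integrand reduces to terms xʲ·e^(−2κx) on [0, ∞); use ∫₀^∞ xʲ·e^(−2κx) dx = j!/(2κ)^(j+1).
Normalization: ∫|R|² dx = 0.031723.
⟨x⟩ = 0.75377 and ⟨x²⟩ = 0.75756.
(Δx)² = 0.75756 − (0.75377)² = 0.18939.

0.189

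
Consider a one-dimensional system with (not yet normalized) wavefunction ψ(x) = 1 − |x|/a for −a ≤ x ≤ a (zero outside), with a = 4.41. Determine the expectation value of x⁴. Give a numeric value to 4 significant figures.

10.81

⟨x⁴⟩ = ∫ x⁴·|ψ|² dx / ∫|ψ|² dx (integrals over the domain).
ψ is even, so ∫ over [−a, a] = 2∫₀ᵃ with ψ = 1 − x/a there: ∫₀ᵃ (1 − x/a)² dx = a/3, ∫₀ᵃ x²(1 − x/a)² dx = a³/30, ∫₀ᵃ x⁴(1 − x/a)² dx = a⁵/105.
State is unnormalized: ∫|ψ|² dx = 2.9400, and ∫ψ*·x⁴·ψ dx = 31.771, so ⟨x⁴⟩ = 31.771 / 2.9400.
⟨x⁴⟩ = 10.807.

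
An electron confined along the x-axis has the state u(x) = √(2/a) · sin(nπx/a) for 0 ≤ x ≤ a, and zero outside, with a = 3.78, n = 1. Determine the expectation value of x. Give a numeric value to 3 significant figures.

⟨x⟩ = ∫ x·|u|² dx (integrals over the domain).
With sin²θ = (1 − cos2θ)/2 on 0 ≤ x ≤ a: ∫sin²(nπx/a) dx = a/2, ∫x·sin²(nπx/a) dx = a²/4, ∫x²·sin²(nπx/a) dx = a³·(1/6 − 1/(4n²π²)); higher powers xᵏ the same way, integrating xᵏ·cos(2nπx/a) by parts.
⟨x⟩ = 1.8900.

1.89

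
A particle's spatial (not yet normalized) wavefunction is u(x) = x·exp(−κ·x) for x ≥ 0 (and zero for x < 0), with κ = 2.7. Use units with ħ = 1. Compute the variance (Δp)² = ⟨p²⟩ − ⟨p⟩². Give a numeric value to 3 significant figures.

Compute ⟨p⟩ and ⟨p²⟩ separately; (Δp)² = ⟨p²⟩ − ⟨p⟩².
Differentiate x·exp(−κ·x) with the product rule; every integrand then reduces to terms xʲ·e^(−2κx) on [0, ∞), with ∫₀^∞ xʲ·e^(−2κx) dx = j!/(2κ)^(j+1).
Normalization: ∫|u|² dx = 0.012701.
⟨p⟩ = 0.0000 and ⟨p²⟩ = 7.2900.
(Δp)² = 7.2900 − (0.0000)² = 7.2900.

7.29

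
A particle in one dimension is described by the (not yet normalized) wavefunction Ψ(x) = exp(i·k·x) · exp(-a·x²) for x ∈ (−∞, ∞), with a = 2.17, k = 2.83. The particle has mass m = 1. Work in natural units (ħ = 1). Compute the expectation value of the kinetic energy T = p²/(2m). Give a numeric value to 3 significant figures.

T = −(ħ²/2m) d²/dx², so ⟨T⟩ = −(ħ²/2m) ∫ Ψ*·Ψ'' dx / ∫|Ψ|² dx; with m = 1.
Gaussian moments: ∫x^(2j)·e^(−2ax²) dx = (2j−1)!!/(4a)^j · √(π/(2a)), odd powers integrate to 0; here √(π/(2a)) = 0.85081. Derivatives: Ψ′ = (ik − 2ax)·Ψ, Ψ″ = ((ik − 2ax)² − 2a)·Ψ; the odd-in-x pieces drop out.
State is unnormalized: ∫|Ψ|² dx = 0.85081, and ∫Ψ*·(−ħ²/2m · Ψ'') dx = 4.3301, so ⟨T⟩ = 4.3301 / 0.85081.
⟨T⟩ = 5.0895.

5.09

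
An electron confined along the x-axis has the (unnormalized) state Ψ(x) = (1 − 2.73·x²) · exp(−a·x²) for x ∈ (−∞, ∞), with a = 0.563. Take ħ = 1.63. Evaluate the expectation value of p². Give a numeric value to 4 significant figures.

p² Ψ = −ħ² d²Ψ/dx²; ⟨p²⟩ = −ħ² ∫ Ψ*·Ψ'' dx / ∫|Ψ|² dx.
Expand each integrand as polynomial × e^(−2ax²) and use ∫x^(2j)·e^(−2ax²) dx = (2j−1)!!/(4a)^j · √(π/(2a)), odd powers → 0; here √(π/(2a)) = 1.6703. Differentiate with the product rule, d/dx e^(−ax²) = −2ax·e^(−ax²).
State is unnormalized: ∫|Ψ|² dx = 4.9846, and ∫Ψ*·(−ħ² Ψ'') dx = 34.259, so ⟨p²⟩ = 34.259 / 4.9846.
⟨p²⟩ = 6.8729.

6.873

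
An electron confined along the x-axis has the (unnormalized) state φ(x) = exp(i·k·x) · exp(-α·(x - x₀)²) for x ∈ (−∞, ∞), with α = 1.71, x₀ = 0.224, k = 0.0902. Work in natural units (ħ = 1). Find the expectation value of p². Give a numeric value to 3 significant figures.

p² φ = −ħ² d²φ/dx²; ⟨p²⟩ = −ħ² ∫ φ*·φ'' dx / ∫|φ|² dx.
Gaussian moments (u = x − x₀): ∫u^(2j)·e^(−2αu²) du = (2j−1)!!/(4α)^j · √(π/(2α)), odd powers integrate to 0; here √(π/(2α)) = 0.95843. Derivatives: φ′ = (ik − 2αu)·φ, φ″ = ((ik − 2αu)² − 2α)·φ; the odd-in-u pieces drop out.
State is unnormalized: ∫|φ|² dx = 0.95843, and ∫φ*·(−ħ² φ'') dx = 1.6467, so ⟨p²⟩ = 1.6467 / 0.95843.
⟨p²⟩ = 1.7181.

1.72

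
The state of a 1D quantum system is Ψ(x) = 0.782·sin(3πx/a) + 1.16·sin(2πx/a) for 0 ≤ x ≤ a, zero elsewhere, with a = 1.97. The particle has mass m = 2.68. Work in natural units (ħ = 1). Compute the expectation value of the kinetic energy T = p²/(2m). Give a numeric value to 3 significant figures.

T = −(ħ²/2m) d²/dx², so ⟨T⟩ = −(ħ²/2m) ∫ Ψ*·Ψ'' dx / ∫|Ψ|² dx; with m = 2.68.
d²/dx² sin(jπx/a) = −(jπ/a)²·sin(jπx/a); on 0 ≤ x ≤ a, ∫sin²(jπx/a) dx = a/2 and ∫sin(jπx/a)·sin(lπx/a) dx = 0 for j ≠ l, so only diagonal terms survive in ∫|Ψ|² and ∫Ψ·Ψ″; ∫Ψ·Ψ′ dx = [Ψ²/2] between the walls = 0.
State is unnormalized: ∫|Ψ|² dx = 1.9278, and ∫Ψ*·(−ħ²/2m · Ψ'') dx = 5.0876, so ⟨T⟩ = 5.0876 / 1.9278.
⟨T⟩ = 2.6391.

2.64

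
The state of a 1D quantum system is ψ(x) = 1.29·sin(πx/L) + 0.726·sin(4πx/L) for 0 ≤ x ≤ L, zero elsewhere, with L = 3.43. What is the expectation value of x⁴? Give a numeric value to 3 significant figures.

⟨x⁴⟩ = ∫ x⁴·|ψ|² dx / ∫|ψ|² dx (integrals over the domain).
On 0 ≤ x ≤ L (j ≠ l): ∫sin²(jπx/L) dx = L/2, ∫sin(jπx/L)·sin(lπx/L) dx = 0; diagonal moments ∫x·sin²(jπx/L) dx = L²/4, ∫x²·sin²(jπx/L) dx = L³·(1/6 − 1/(4j²π²)); cross terms ∫x·sin(jπx/L)·sin(lπx/L) dx = 0 for j + l even and −4jlL²/(π²(j² − l²)²) for j + l odd, ∫x²·sin(jπx/L)·sin(lπx/L) dx = (−1)^(j+l)·4jlL³/(π²(j² − l²)²); higher powers the same way via product-to-sum and parts.
State is unnormalized: ∫|ψ|² dx = 3.7579, and ∫ψ*·x⁴·ψ dx = 57.664, so ⟨x⁴⟩ = 57.664 / 3.7579.
⟨x⁴⟩ = 15.345.

15.3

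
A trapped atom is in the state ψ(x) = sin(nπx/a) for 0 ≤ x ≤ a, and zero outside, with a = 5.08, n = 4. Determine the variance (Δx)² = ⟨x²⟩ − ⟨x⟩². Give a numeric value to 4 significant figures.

Compute ⟨x⟩ and ⟨x²⟩ separately, then (Δx)² = ⟨x²⟩ − ⟨x⟩².
With sin²θ = (1 − cos2θ)/2 on 0 ≤ x ≤ a: ∫sin²(nπx/a) dx = a/2, ∫x·sin²(nπx/a) dx = a²/4, ∫x²·sin²(nπx/a) dx = a³·(1/6 − 1/(4n²π²)); higher powers xᵏ the same way, integrating xᵏ·cos(2nπx/a) by parts.
Normalization: ∫|ψ|² dx = 2.5400.
⟨x⟩ = 2.5400 and ⟨x²⟩ = 8.5204.
(Δx)² = 8.5204 − (2.5400)² = 2.0688.

2.069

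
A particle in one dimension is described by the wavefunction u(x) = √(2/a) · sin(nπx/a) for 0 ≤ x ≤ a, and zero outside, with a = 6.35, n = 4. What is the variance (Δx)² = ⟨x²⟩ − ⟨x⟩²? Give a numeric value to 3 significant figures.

3.23

Compute ⟨x⟩ and ⟨x²⟩ separately, then (Δx)² = ⟨x²⟩ − ⟨x⟩².
With sin²θ = (1 − cos2θ)/2 on 0 ≤ x ≤ a: ∫sin²(nπx/a) dx = a/2, ∫x·sin²(nπx/a) dx = a²/4, ∫x²·sin²(nπx/a) dx = a³·(1/6 − 1/(4n²π²)); higher powers xᵏ the same way, integrating xᵏ·cos(2nπx/a) by parts.
⟨x⟩ = 3.1750 and ⟨x²⟩ = 13.313.
(Δx)² = 13.313 − (3.1750)² = 3.2325.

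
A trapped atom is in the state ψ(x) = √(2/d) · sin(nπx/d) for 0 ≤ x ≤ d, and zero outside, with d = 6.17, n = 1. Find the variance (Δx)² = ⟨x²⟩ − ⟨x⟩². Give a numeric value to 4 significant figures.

Compute ⟨x⟩ and ⟨x²⟩ separately, then (Δx)² = ⟨x²⟩ − ⟨x⟩².
With sin²θ = (1 − cos2θ)/2 on 0 ≤ x ≤ d: ∫sin²(nπx/d) dx = d/2, ∫x·sin²(nπx/d) dx = d²/4, ∫x²·sin²(nπx/d) dx = d³·(1/6 − 1/(4n²π²)); higher powers xᵏ the same way, integrating xᵏ·cos(2nπx/d) by parts.
⟨x⟩ = 3.0850 and ⟨x²⟩ = 10.761.
(Δx)² = 10.761 − (3.0850)² = 1.2438.

1.244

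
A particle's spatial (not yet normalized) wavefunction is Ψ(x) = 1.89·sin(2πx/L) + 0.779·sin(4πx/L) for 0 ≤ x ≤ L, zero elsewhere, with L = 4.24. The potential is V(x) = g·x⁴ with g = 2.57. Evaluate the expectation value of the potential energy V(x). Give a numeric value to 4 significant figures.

191.9

⟨V⟩ = ∫ V(x)·|Ψ|² dx / ∫|Ψ|² dx.
On 0 ≤ x ≤ L (j ≠ l): ∫sin²(jπx/L) dx = L/2, ∫sin(jπx/L)·sin(lπx/L) dx = 0; diagonal moments ∫x·sin²(jπx/L) dx = L²/4, ∫x²·sin²(jπx/L) dx = L³·(1/6 − 1/(4j²π²)); cross terms ∫x·sin(jπx/L)·sin(lπx/L) dx = 0 for j + l even and −4jlL²/(π²(j² − l²)²) for j + l odd, ∫x²·sin(jπx/L)·sin(lπx/L) dx = (−1)^(j+l)·4jlL³/(π²(j² − l²)²); higher powers the same way via product-to-sum and parts.
State is unnormalized: ∫|Ψ|² dx = 8.8594, and ∫Ψ*·V(x)·Ψ dx = 1699.9, so ⟨V⟩ = 1699.9 / 8.8594.
⟨V⟩ = 191.87.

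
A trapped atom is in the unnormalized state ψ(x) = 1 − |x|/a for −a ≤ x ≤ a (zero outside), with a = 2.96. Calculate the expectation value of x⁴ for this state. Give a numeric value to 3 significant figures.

⟨x⁴⟩ = ∫ x⁴·|ψ|² dx / ∫|ψ|² dx (integrals over the domain).
ψ is even, so ∫ over [−a, a] = 2∫₀ᵃ with ψ = 1 − x/a there: ∫₀ᵃ (1 − x/a)² dx = a/3, ∫₀ᵃ x²(1 − x/a)² dx = a³/30, ∫₀ᵃ x⁴(1 − x/a)² dx = a⁵/105.
State is unnormalized: ∫|ψ|² dx = 1.9733, and ∫ψ*·x⁴·ψ dx = 4.3281, so ⟨x⁴⟩ = 4.3281 / 1.9733.
⟨x⁴⟩ = 2.1933.

2.19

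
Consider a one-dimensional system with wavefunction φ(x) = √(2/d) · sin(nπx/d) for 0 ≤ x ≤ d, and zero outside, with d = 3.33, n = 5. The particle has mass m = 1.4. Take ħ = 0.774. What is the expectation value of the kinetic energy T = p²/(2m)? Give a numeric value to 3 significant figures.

4.76

T = −(ħ²/2m) d²/dx², so ⟨T⟩ = −(ħ²/2m) ∫ φ*·φ'' dx; with m = 1.4.
d/dx sin(nπx/d) = (nπ/d)·cos(nπx/d) and d²/dx² sin(nπx/d) = −(nπ/d)²·sin(nπx/d); on 0 ≤ x ≤ d, ∫sin²(nπx/d) dx = d/2 and ∫sin(nπx/d)·cos(nπx/d) dx = 0.
⟨T⟩ = 4.7607.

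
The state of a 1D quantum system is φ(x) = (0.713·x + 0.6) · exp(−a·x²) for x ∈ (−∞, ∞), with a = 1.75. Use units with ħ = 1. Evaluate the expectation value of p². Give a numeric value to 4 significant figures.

2.338

p² φ = −ħ² d²φ/dx²; ⟨p²⟩ = −ħ² ∫ φ*·φ'' dx / ∫|φ|² dx.
Expand each integrand as polynomial × e^(−2ax²) and use ∫x^(2j)·e^(−2ax²) dx = (2j−1)!!/(4a)^j · √(π/(2a)), odd powers → 0; here √(π/(2a)) = 0.94742. Differentiate with the product rule, d/dx e^(−ax²) = −2ax·e^(−ax²).
State is unnormalized: ∫|φ|² dx = 0.40988, and ∫φ*·(−ħ² φ'') dx = 0.95810, so ⟨p²⟩ = 0.95810 / 0.40988.
⟨p²⟩ = 2.3375.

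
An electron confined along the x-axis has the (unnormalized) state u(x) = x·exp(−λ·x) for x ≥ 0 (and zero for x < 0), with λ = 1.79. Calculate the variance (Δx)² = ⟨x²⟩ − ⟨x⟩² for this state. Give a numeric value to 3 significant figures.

0.234

Compute ⟨x⟩ and ⟨x²⟩ separately, then (Δx)² = ⟨x²⟩ − ⟨x⟩².
Every integrand reduces to terms xʲ·e^(−2λx) on [0, ∞); use ∫₀^∞ xʲ·e^(−2λx) dx = j!/(2λ)^(j+1).
Normalization: ∫|u|² dx = 0.043589.
⟨x⟩ = 0.83799 and ⟨x²⟩ = 0.93630.
(Δx)² = 0.93630 − (0.83799)² = 0.23408.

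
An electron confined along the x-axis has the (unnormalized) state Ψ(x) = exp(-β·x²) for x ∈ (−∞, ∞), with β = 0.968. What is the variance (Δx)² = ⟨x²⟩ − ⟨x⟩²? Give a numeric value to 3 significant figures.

0.258

Compute ⟨x⟩ and ⟨x²⟩ separately, then (Δx)² = ⟨x²⟩ − ⟨x⟩².
Gaussian moments: ∫x^(2j)·e^(−2βx²) dx = (2j−1)!!/(4β)^j · √(π/(2β)), odd powers integrate to 0; here √(π/(2β)) = 1.2739.
Normalization: ∫|Ψ|² dx = 1.2739.
⟨x⟩ = 0.0000 and ⟨x²⟩ = 0.25826.
(Δx)² = 0.25826 − (0.0000)² = 0.25826.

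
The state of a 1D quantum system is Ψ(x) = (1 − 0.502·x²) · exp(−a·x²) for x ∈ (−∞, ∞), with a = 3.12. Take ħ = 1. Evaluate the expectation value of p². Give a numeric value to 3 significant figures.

p² Ψ = −ħ² d²Ψ/dx²; ⟨p²⟩ = −ħ² ∫ Ψ*·Ψ'' dx / ∫|Ψ|² dx.
Expand each integrand as polynomial × e^(−2ax²) and use ∫x^(2j)·e^(−2ax²) dx = (2j−1)!!/(4a)^j · √(π/(2a)), odd powers → 0; here √(π/(2a)) = 0.70955. Differentiate with the product rule, d/dx e^(−ax²) = −2ax·e^(−ax²).
State is unnormalized: ∫|Ψ|² dx = 0.65591, and ∫Ψ*·(−ħ² Ψ'') dx = 2.4170, so ⟨p²⟩ = 2.4170 / 0.65591.
⟨p²⟩ = 3.6849.

3.68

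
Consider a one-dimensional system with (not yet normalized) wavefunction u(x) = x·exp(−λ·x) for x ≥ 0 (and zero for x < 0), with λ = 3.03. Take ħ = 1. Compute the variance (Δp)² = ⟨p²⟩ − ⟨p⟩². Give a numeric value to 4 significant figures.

Compute ⟨p⟩ and ⟨p²⟩ separately; (Δp)² = ⟨p²⟩ − ⟨p⟩².
Differentiate x·exp(−λ·x) with the product rule; every integrand then reduces to terms xʲ·e^(−2λx) on [0, ∞), with ∫₀^∞ xʲ·e^(−2λx) dx = j!/(2λ)^(j+1).
Normalization: ∫|u|² dx = 0.0089869.
⟨p⟩ = 0.0000 and ⟨p²⟩ = 9.1809.
(Δp)² = 9.1809 − (0.0000)² = 9.1809.

9.181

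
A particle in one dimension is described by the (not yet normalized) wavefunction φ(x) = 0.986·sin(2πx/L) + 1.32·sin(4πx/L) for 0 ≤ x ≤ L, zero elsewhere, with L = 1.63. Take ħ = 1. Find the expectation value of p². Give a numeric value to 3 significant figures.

43.5

p² φ = −ħ² d²φ/dx²; ⟨p²⟩ = −ħ² ∫ φ*·φ'' dx / ∫|φ|² dx.
d²/dx² sin(jπx/L) = −(jπ/L)²·sin(jπx/L); on 0 ≤ x ≤ L, ∫sin²(jπx/L) dx = L/2 and ∫sin(jπx/L)·sin(lπx/L) dx = 0 for j ≠ l, so only diagonal terms survive in ∫|φ|² and ∫φ·φ″; ∫φ·φ′ dx = [φ²/2] between the walls = 0.
State is unnormalized: ∫|φ|² dx = 2.2124, and ∫φ*·(−ħ² φ'') dx = 96.175, so ⟨p²⟩ = 96.175 / 2.2124.
⟨p²⟩ = 43.471.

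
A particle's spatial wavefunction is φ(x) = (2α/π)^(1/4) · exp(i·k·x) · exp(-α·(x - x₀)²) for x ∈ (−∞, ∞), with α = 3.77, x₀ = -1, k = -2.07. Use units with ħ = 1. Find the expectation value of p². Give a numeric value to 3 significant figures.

8.05

p² φ = −ħ² d²φ/dx²; ⟨p²⟩ = −ħ² ∫ φ*·φ'' dx.
Gaussian moments (u = x − x₀): ∫u^(2j)·e^(−2αu²) du = (2j−1)!!/(4α)^j · √(π/(2α)), odd powers integrate to 0; here √(π/(2α)) = 0.64549. Derivatives: φ′ = (ik − 2αu)·φ, φ″ = ((ik − 2αu)² − 2α)·φ; the odd-in-u pieces drop out.
⟨p²⟩ = 8.0549.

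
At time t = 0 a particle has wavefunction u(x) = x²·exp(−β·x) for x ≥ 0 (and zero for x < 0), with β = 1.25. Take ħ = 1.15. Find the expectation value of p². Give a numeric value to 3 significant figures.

p² u = −ħ² d²u/dx²; ⟨p²⟩ = −ħ² ∫ u*·u'' dx / ∫|u|² dx.
Differentiate x²·exp(−β·x) with the product rule; every integrand then reduces to terms xʲ·e^(−2βx) on [0, ∞), with ∫₀^∞ xʲ·e^(−2βx) dx = j!/(2β)^(j+1).
State is unnormalized: ∫|u|² dx = 0.24576, and ∫u*·(−ħ² u'') dx = 0.16928, so ⟨p²⟩ = 0.16928 / 0.24576.
⟨p²⟩ = 0.68880.

0.689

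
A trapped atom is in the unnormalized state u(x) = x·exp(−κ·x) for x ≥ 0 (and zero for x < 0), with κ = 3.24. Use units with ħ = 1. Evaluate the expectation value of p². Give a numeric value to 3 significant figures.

p² u = −ħ² d²u/dx²; ⟨p²⟩ = −ħ² ∫ u*·u'' dx / ∫|u|² dx.
Differentiate x·exp(−κ·x) with the product rule; every integrand then reduces to terms xʲ·e^(−2κx) on [0, ∞), with ∫₀^∞ xʲ·e^(−2κx) dx = j!/(2κ)^(j+1).
State is unnormalized: ∫|u|² dx = 0.0073503, and ∫u*·(−ħ² u'') dx = 0.077160, so ⟨p²⟩ = 0.077160 / 0.0073503.
⟨p²⟩ = 10.498.

10.5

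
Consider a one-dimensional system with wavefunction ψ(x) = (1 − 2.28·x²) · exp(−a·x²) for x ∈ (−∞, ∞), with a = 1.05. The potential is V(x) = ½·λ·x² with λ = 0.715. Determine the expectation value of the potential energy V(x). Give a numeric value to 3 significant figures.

0.231

⟨V⟩ = ∫ V(x)·|ψ|² dx / ∫|ψ|² dx.
Expand each integrand as polynomial × e^(−2ax²) and use ∫x^(2j)·e^(−2ax²) dx = (2j−1)!!/(4a)^j · √(π/(2a)), odd powers → 0; here √(π/(2a)) = 1.2231.
State is unnormalized: ∫|ψ|² dx = 0.97649, and ∫ψ*·V(x)·ψ dx = 0.22522, so ⟨V⟩ = 0.22522 / 0.97649.
⟨V⟩ = 0.23064.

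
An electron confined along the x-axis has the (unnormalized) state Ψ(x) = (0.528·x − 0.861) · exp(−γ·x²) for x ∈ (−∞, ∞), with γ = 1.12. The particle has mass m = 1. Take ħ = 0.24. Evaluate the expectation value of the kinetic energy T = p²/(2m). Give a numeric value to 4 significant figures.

0.03725

T = −(ħ²/2m) d²/dx², so ⟨T⟩ = −(ħ²/2m) ∫ Ψ*·Ψ'' dx / ∫|Ψ|² dx; with m = 1.
Expand each integrand as polynomial × e^(−2γx²) and use ∫x^(2j)·e^(−2γx²) dx = (2j−1)!!/(4γ)^j · √(π/(2γ)), odd powers → 0; here √(π/(2γ)) = 1.1843. Differentiate with the product rule, d/dx e^(−γx²) = −2γx·e^(−γx²).
State is unnormalized: ∫|Ψ|² dx = 0.95162, and ∫Ψ*·(−ħ²/2m · Ψ'') dx = 0.035450, so ⟨T⟩ = 0.035450 / 0.95162.
⟨T⟩ = 0.037252.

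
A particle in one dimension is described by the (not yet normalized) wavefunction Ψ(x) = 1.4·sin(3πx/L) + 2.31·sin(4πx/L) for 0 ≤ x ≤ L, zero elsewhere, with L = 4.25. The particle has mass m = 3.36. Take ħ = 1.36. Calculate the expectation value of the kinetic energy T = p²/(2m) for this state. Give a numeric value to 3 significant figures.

2.12

T = −(ħ²/2m) d²/dx², so ⟨T⟩ = −(ħ²/2m) ∫ Ψ*·Ψ'' dx / ∫|Ψ|² dx; with m = 3.36.
d²/dx² sin(jπx/L) = −(jπ/L)²·sin(jπx/L); on 0 ≤ x ≤ L, ∫sin²(jπx/L) dx = L/2 and ∫sin(jπx/L)·sin(lπx/L) dx = 0 for j ≠ l, so only diagonal terms survive in ∫|Ψ|² and ∫Ψ·Ψ″; ∫Ψ·Ψ′ dx = [Ψ²/2] between the walls = 0.
State is unnormalized: ∫|Ψ|² dx = 15.504, and ∫Ψ*·(−ħ²/2m · Ψ'') dx = 32.923, so ⟨T⟩ = 32.923 / 15.504.
⟨T⟩ = 2.1235.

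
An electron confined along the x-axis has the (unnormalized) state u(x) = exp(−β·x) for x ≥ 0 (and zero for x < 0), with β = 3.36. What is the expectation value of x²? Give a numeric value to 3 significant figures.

⟨x²⟩ = ∫ x²·|u|² dx / ∫|u|² dx (integrals over the domain).
Every integrand reduces to terms xʲ·e^(−2βx) on [0, ∞); use ∫₀^∞ xʲ·e^(−2βx) dx = j!/(2β)^(j+1).
State is unnormalized: ∫|u|² dx = 0.14881, and ∫u*·x²·u dx = 0.0065906, so ⟨x²⟩ = 0.0065906 / 0.14881.
⟨x²⟩ = 0.044289.

0.0443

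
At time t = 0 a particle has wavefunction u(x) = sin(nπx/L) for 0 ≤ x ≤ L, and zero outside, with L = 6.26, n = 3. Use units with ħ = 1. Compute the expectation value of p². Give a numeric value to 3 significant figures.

2.27

p² u = −ħ² d²u/dx²; ⟨p²⟩ = −ħ² ∫ u*·u'' dx / ∫|u|² dx.
d/dx sin(nπx/L) = (nπ/L)·cos(nπx/L) and d²/dx² sin(nπx/L) = −(nπ/L)²·sin(nπx/L); on 0 ≤ x ≤ L, ∫sin²(nπx/L) dx = L/2 and ∫sin(nπx/L)·cos(nπx/L) dx = 0.
State is unnormalized: ∫|u|² dx = 3.1300, and ∫u*·(−ħ² u'') dx = 7.0948, so ⟨p²⟩ = 7.0948 / 3.1300.
⟨p²⟩ = 2.2667.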